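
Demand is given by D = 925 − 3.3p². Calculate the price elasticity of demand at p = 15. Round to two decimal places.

-8.14

At p = 15, D = 182.5.
dD/dp = −2·3.3·p = −99.
Point elasticity E = (dD/dp)·(p/D) = -99 × 15/182.5 ≈ -8.14.
|E| > 1, so demand is elastic at this price.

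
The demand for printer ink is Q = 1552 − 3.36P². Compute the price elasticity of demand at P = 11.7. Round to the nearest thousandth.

At P = 11.7, Q = 1092.0496.
dQ/dP = −2·3.36·P = −78.624.
Point elasticity E = (dQ/dP)·(P/Q) = -78.624 × 11.7/1092.0496 ≈ -0.842.
|E| < 1, so demand is inelastic at this price.

-0.842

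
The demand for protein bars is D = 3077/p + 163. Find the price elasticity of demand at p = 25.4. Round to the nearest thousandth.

-0.426

At p = 25.4, D = 284.1417.
dD/dp = −3077/p² = −4.7694.
Point elasticity E = (dD/dp)·(p/D) = -4.7694 × 25.4/284.1417 ≈ -0.426.
|E| < 1, so demand is inelastic at this price.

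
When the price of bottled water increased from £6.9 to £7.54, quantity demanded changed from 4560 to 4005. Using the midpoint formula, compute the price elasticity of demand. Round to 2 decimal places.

%ΔQ = (4005 − 4560)/[(4560 + 4005)/2] = -555/4282.5 ≈ -0.1296.
%Δp = (7.54 − 6.9)/[(6.9 + 7.54)/2] = 0.64/7.22 ≈ 0.0886.
Arc elasticity E = %ΔQ/%Δp ≈ -0.1296/0.0886 ≈ -1.46.
|E| > 1: demand is elastic over this range.

-1.46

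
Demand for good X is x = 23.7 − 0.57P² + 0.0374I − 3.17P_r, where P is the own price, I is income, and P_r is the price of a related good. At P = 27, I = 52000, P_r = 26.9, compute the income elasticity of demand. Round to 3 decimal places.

x = 23.7 − 0.57(27)² + 0.0374(52000) − 3.17(26.9) = 23.7 − 415.53 + 1944.8 − 85.273 = 1467.697.
∂x/∂I = +0.0374, so E_I = 0.0374·(52000/1467.697) ≈ 1.325.
E_I > 1: normal good (luxury).

1.325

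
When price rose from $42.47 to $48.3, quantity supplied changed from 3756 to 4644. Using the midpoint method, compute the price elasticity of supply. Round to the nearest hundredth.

%ΔQ = (4644 − 3756)/[(3756 + 4644)/2] = 888/4200 ≈ 0.2114.
%ΔP = (48.3 − 42.47)/[(42.47 + 48.3)/2] = 5.83/45.385 ≈ 0.1285.
Arc elasticity E = %ΔQ/%ΔP ≈ 0.2114/0.1285 ≈ 1.65.
|E| > 1: supply is elastic over this range.

1.65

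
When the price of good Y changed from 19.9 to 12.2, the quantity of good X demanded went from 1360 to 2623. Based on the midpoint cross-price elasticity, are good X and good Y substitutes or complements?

complements

%ΔQ_x = (2623 − 1360)/[(1360+2623)/2] = 1263/1991.5 ≈ 0.6342.
%ΔP_y = (12.2 − 19.9)/[(19.9+12.2)/2] ≈ -0.4798.
E_xy = 0.6342/-0.4798 ≈ -1.322.
E_xy < 0, so the goods are complements.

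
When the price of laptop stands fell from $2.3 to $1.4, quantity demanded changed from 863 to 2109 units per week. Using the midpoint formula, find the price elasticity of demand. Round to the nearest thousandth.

%ΔQ = (2109 − 863)/[(863 + 2109)/2] = 1246/1486 ≈ 0.8385.
%Δp = (1.4 − 2.3)/[(2.3 + 1.4)/2] = -0.9/1.85 ≈ -0.4865.
Arc elasticity E = %ΔQ/%Δp ≈ 0.8385/-0.4865 ≈ -1.724.
|E| > 1: demand is elastic over this range.

-1.724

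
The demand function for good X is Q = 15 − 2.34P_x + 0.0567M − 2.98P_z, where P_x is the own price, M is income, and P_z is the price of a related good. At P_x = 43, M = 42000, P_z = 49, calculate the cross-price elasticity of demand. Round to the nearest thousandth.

Substituting, Q = 15 − 2.34(43) + 0.0567(42000) − 2.98(49) = 15 − 100.62 + 2381.4 − 146.02 = 2149.76.
∂Q/∂P_z = −2.98, so E_xy = -2.98·(49/2149.76) ≈ -0.068.
E_xy < 0: the goods are complements.

-0.068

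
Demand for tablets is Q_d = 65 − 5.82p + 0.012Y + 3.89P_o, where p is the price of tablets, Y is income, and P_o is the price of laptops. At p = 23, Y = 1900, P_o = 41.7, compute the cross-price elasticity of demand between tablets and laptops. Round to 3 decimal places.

1.397

Substituting, Q_d = 65 − 5.82(23) + 0.012(1900) + 3.89(41.7) = 65 − 133.86 + 22.8 + 162.213 = 116.153.
∂Q_d/∂P_o = +3.89, so E_xy = 3.89·(41.7/116.153) ≈ 1.397.
E_xy > 0: the goods are substitutes.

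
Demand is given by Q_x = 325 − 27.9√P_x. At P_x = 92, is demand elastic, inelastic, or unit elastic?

elastic

At P_x = 92, Q_x = 57.3926.
dQ_x/dP_x = −27.9/(2√P_x) = −27.9/(2·9.5917).
Point elasticity E = (dQ_x/dP_x)·(P_x/Q_x) = -1.4544 × 92/57.3926 ≈ -2.331.
|E| ≈ 2.331 > 1, so demand is elastic.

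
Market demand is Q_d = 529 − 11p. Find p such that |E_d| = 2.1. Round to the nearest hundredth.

32.58

Set −bp/(a − bp) = −2.1 ⇒ bp = 2.1(a − bp) ⇒ bp(1+2.1) = 2.1·a.
p = 2.1·529/(11·3.1) ≈ 32.58.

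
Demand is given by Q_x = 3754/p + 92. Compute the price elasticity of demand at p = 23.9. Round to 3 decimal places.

-0.631

At p = 23.9, Q_x = 249.0711.
dQ_x/dp = −3754/p² = −6.572.
Point elasticity E = (dQ_x/dp)·(p/Q_x) = -6.572 × 23.9/249.0711 ≈ -0.631.
|E| < 1, so demand is inelastic at this price.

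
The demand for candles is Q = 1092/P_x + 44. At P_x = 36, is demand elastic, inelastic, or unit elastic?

At P_x = 36, Q = 74.3333.
dQ/dP_x = −1092/P_x² = −0.8426.
Point elasticity E = (dQ/dP_x)·(P_x/Q) = -0.8426 × 36/74.3333 ≈ -0.408.
|E| ≈ 0.408 < 1, so demand is inelastic.

inelastic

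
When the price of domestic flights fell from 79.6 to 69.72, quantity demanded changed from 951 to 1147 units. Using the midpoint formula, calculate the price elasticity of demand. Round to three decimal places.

-1.412

%ΔQ = (1147 − 951)/[(951 + 1147)/2] = 196/1049 ≈ 0.1868.
%Δp = (69.72 − 79.6)/[(79.6 + 69.72)/2] = -9.88/74.66 ≈ -0.1323.
Arc elasticity E = %ΔQ/%Δp ≈ 0.1868/-0.1323 ≈ -1.412.
|E| > 1: demand is elastic over this range.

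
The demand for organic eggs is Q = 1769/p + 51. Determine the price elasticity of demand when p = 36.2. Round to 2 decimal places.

-0.49

At p = 36.2, Q = 99.8674.
dQ/dp = −1769/p² = −1.3499.
Point elasticity E = (dQ/dp)·(p/Q) = -1.3499 × 36.2/99.8674 ≈ -0.49.
|E| < 1, so demand is inelastic at this price.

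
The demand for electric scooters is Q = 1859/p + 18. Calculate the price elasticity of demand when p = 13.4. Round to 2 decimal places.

-0.89

At p = 13.4, Q = 156.7313.
dQ/dp = −1859/p² = −10.3531.
Point elasticity E = (dQ/dp)·(p/Q) = -10.3531 × 13.4/156.7313 ≈ -0.89.
|E| < 1, so demand is inelastic at this price.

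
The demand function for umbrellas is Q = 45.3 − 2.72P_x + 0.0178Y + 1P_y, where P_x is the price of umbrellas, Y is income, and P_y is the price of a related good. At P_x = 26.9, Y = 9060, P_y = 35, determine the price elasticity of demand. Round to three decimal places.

Substituting, Q = 45.3 − 2.72(26.9) + 0.0178(9060) + 1(35) = 45.3 − 73.168 + 161.268 + 35 = 168.4.
∂Q/∂P_x = −2.72, so E_p = (−2.72)·(26.9/168.4) ≈ -0.434.
|E_p| < 1: demand is inelastic.

-0.434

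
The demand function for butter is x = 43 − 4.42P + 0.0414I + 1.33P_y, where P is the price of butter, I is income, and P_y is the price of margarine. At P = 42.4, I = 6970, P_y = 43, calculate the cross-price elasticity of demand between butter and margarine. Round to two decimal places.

0.28

First evaluate x: 43 − 4.42(42.4) + 0.0414(6970) + 1.33(43) = 43 − 187.408 + 288.558 + 57.19 = 201.34.
∂x/∂P_y = +1.33, so E_xy = 1.33·(43/201.34) ≈ 0.28.
E_xy > 0: the goods are substitutes.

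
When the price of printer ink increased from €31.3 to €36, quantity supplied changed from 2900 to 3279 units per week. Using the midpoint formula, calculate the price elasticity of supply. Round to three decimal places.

%ΔQ = (3279 − 2900)/[(2900 + 3279)/2] = 379/3089.5 ≈ 0.1227.
%ΔP = (36 − 31.3)/[(31.3 + 36)/2] = 4.7/33.65 ≈ 0.1397.
Arc elasticity E = %ΔQ/%ΔP ≈ 0.1227/0.1397 ≈ 0.878.
|E| < 1: supply is inelastic over this range.

0.878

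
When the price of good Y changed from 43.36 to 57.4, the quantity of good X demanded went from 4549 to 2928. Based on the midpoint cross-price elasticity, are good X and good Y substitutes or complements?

%ΔQ_x = (2928 − 4549)/[(4549+2928)/2] = -1621/3738.5 ≈ -0.4336.
%ΔP_y = (57.4 − 43.36)/[(43.36+57.4)/2] ≈ 0.2787.
E_xy = -0.4336/0.2787 ≈ -1.556.
E_xy < 0, so the goods are complements.

complements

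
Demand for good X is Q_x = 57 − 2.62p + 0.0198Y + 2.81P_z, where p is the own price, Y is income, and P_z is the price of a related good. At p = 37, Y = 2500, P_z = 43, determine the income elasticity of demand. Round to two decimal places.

0.38

At the given point, Q_x = 57 − 2.62(37) + 0.0198(2500) + 2.81(43) = 57 − 96.94 + 49.5 + 120.83 = 130.39.
∂Q_x/∂Y = +0.0198, so E_I = 0.0198·(2500/130.39) ≈ 0.38.
E_I ∈ (0,1): normal good (necessity).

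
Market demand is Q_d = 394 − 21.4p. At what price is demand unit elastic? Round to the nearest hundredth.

9.21

For linear demand Q_d = a − bp, E = −bp/(a − bp). |E| = 1 ⇒ bp = a − bp ⇒ p = a/(2b).
p = 394/(2·21.4) ≈ 9.21.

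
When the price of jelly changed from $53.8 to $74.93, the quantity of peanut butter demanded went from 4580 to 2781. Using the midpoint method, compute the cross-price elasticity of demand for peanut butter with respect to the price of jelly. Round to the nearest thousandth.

-1.489

%ΔQ_x = (2781 − 4580)/[(4580+2781)/2] = -1799/3680.5 ≈ -0.4888.
%ΔP_y = (74.93 − 53.8)/[(53.8+74.93)/2] ≈ 0.3283.
E_xy = -0.4888/0.3283 ≈ -1.489.
E_xy < 0, so peanut butter and jelly are complements.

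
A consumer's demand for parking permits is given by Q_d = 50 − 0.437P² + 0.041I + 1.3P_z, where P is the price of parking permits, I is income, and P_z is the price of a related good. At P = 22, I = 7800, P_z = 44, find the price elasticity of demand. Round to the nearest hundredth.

-1.96

Substituting, Q_d = 50 − 0.437(22)² + 0.041(7800) + 1.3(44) = 50 − 211.508 + 319.8 + 57.2 = 215.492.
∂Q_d/∂P = −2·0.437·P = -19.228, so E_p = -19.228·(22/215.492) ≈ -1.96.
|E_p| > 1: demand is elastic.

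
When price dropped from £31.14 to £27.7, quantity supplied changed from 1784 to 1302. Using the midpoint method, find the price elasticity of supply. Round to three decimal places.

%Δq = (1302 − 1784)/[(1784 + 1302)/2] = -482/1543 ≈ -0.3124.
%Δp = (27.7 − 31.14)/[(31.14 + 27.7)/2] = -3.44/29.42 ≈ -0.1169.
Arc elasticity E = %Δq/%Δp ≈ -0.3124/-0.1169 ≈ 2.672.
|E| > 1: supply is elastic over this range.

2.672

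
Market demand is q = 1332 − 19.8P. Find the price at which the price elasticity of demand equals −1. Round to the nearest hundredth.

33.64

For linear demand q = a − bP, E = −bP/(a − bP). |E| = 1 ⇒ bP = a − bP ⇒ P = a/(2b).
P = 1332/(2·19.8) ≈ 33.64.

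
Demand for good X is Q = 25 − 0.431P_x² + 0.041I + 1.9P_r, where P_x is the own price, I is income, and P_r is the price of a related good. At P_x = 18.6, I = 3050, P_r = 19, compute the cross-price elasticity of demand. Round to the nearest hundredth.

0.97

At the given point, Q = 25 − 0.431(18.6)² + 0.041(3050) + 1.9(19) = 25 − 149.1088 + 125.05 + 36.1 = 37.0412.
∂Q/∂P_r = +1.9, so E_xy = 1.9·(19/37.0412) ≈ 0.97.
E_xy > 0: the goods are substitutes.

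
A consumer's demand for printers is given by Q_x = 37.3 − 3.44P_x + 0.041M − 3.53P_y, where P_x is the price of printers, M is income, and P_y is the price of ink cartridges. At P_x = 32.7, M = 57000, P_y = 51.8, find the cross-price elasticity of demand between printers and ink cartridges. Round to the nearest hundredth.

-0.09

First evaluate Q_x: 37.3 − 3.44(32.7) + 0.041(57000) − 3.53(51.8) = 37.3 − 112.488 + 2337 − 182.854 = 2078.958.
∂Q_x/∂P_y = −3.53, so E_xy = -3.53·(51.8/2078.958) ≈ -0.09.
E_xy < 0: the goods are complements.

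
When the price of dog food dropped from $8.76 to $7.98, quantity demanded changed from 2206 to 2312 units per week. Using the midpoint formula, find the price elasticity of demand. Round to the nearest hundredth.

%ΔQ = (2312 − 2206)/[(2206 + 2312)/2] = 106/2259 ≈ 0.0469.
%Δp = (7.98 − 8.76)/[(8.76 + 7.98)/2] = -0.78/8.37 ≈ -0.0932.
Arc elasticity E = %ΔQ/%Δp ≈ 0.0469/-0.0932 ≈ -0.50.
|E| < 1: demand is inelastic over this range.

-0.50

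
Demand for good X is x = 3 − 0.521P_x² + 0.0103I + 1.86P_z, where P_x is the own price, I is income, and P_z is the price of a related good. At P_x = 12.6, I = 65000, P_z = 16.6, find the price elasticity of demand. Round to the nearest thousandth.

-0.267

First evaluate x: 3 − 0.521(12.6)² + 0.0103(65000) + 1.86(16.6) = 3 − 82.714 + 669.5 + 30.876 = 620.662.
∂x/∂P_x = −2·0.521·P_x = -13.1292, so E_p = -13.1292·(12.6/620.662) ≈ -0.267.
|E_p| < 1: demand is inelastic.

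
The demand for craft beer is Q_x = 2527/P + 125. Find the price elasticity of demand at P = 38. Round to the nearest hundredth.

At P = 38, Q_x = 191.5.
dQ_x/dP = −2527/P² = −1.75.
Point elasticity E = (dQ_x/dP)·(P/Q_x) = -1.75 × 38/191.5 ≈ -0.35.
|E| < 1, so demand is inelastic at this price.

-0.35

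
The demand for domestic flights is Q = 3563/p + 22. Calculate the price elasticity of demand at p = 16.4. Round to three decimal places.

-0.908

At p = 16.4, Q = 239.2561.
dQ/dp = −3563/p² = −13.2473.
Point elasticity E = (dQ/dp)·(p/Q) = -13.2473 × 16.4/239.2561 ≈ -0.908.
|E| < 1, so demand is inelastic at this price.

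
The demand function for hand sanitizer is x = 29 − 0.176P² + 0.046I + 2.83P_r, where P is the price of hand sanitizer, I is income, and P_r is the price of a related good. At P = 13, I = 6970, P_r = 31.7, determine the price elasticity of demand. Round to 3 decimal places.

Substituting, x = 29 − 0.176(13)² + 0.046(6970) + 2.83(31.7) = 29 − 29.744 + 320.62 + 89.711 = 409.587.
∂x/∂P = −2·0.176·P = -4.576, so E_p = -4.576·(13/409.587) ≈ -0.145.
|E_p| < 1: demand is inelastic.

-0.145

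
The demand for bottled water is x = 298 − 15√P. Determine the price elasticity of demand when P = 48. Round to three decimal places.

-0.268

At P = 48, x = 194.077.
dx/dP = −15/(2√P) = −15/(2·6.9282).
Point elasticity E = (dx/dP)·(P/x) = -1.0825 × 48/194.077 ≈ -0.268.
|E| < 1, so demand is inelastic at this price.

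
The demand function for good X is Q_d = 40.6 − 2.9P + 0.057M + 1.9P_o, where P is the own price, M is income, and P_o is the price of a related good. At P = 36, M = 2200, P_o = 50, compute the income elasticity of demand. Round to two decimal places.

At the given point, Q_d = 40.6 − 2.9(36) + 0.057(2200) + 1.9(50) = 40.6 − 104.4 + 125.4 + 95 = 156.6.
∂Q_d/∂M = +0.057, so E_I = 0.057·(2200/156.6) ≈ 0.80.
E_I ∈ (0,1): normal good (necessity).

0.80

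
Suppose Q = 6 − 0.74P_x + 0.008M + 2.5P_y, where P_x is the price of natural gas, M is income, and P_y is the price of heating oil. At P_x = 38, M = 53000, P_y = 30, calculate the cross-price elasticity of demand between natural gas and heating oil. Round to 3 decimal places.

0.157

Q = 6 − 0.74(38) + 0.008(53000) + 2.5(30) = 6 − 28.12 + 424 + 75 = 476.88.
∂Q/∂P_y = +2.5, so E_xy = 2.5·(30/476.88) ≈ 0.157.
E_xy > 0: the goods are substitutes.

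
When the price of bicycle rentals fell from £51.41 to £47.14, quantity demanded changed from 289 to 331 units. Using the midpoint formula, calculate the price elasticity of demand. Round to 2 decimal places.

-1.56

%Δq = (331 − 289)/[(289 + 331)/2] = 42/310 ≈ 0.1355.
%Δp = (47.14 − 51.41)/[(51.41 + 47.14)/2] = -4.27/49.275 ≈ -0.0867.
Arc elasticity E = %Δq/%Δp ≈ 0.1355/-0.0867 ≈ -1.56.
|E| > 1: demand is elastic over this range.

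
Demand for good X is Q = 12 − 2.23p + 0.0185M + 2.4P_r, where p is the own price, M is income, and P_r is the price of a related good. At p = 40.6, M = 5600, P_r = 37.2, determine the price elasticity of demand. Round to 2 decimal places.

Q = 12 − 2.23(40.6) + 0.0185(5600) + 2.4(37.2) = 12 − 90.538 + 103.6 + 89.28 = 114.342.
∂Q/∂p = −2.23, so E_p = (−2.23)·(40.6/114.342) ≈ -0.79.
|E_p| < 1: demand is inelastic.

-0.79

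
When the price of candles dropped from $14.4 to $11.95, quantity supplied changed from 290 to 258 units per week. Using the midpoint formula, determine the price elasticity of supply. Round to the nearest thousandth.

%Δq = (258 − 290)/[(290 + 258)/2] = -32/274 ≈ -0.1168.
%ΔP = (11.95 − 14.4)/[(14.4 + 11.95)/2] = -2.45/13.175 ≈ -0.1860.
Arc elasticity E = %Δq/%ΔP ≈ -0.1168/-0.1860 ≈ 0.628.
|E| < 1: supply is inelastic over this range.

0.628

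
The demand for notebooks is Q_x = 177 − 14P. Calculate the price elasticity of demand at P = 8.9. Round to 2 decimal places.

At P = 8.9, Q_x = 52.4.
dQ_x/dP = −14.
Point elasticity E = (dQ_x/dP)·(P/Q_x) = -14 × 8.9/52.4 ≈ -2.38.
|E| > 1, so demand is elastic at this price.

-2.38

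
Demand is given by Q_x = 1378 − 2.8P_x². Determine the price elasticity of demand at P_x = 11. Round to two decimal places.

-0.65

At P_x = 11, Q_x = 1039.2.
dQ_x/dP_x = −2·2.8·P_x = −61.6.
Point elasticity E = (dQ_x/dP_x)·(P_x/Q_x) = -61.6 × 11/1039.2 ≈ -0.65.
|E| < 1, so demand is inelastic at this price.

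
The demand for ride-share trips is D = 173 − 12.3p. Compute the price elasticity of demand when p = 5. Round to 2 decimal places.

-0.55

At p = 5, D = 111.5.
dD/dp = −12.3.
Point elasticity E = (dD/dp)·(p/D) = -12.3 × 5/111.5 ≈ -0.55.
|E| < 1, so demand is inelastic at this price.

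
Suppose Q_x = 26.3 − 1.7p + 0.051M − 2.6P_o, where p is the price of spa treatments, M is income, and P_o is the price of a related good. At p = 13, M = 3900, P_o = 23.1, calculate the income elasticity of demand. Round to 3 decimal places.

Q_x = 26.3 − 1.7(13) + 0.051(3900) − 2.6(23.1) = 26.3 − 22.1 + 198.9 − 60.06 = 143.04.
∂Q_x/∂M = +0.051, so E_I = 0.051·(3900/143.04) ≈ 1.391.
E_I > 1: normal good (luxury).

1.391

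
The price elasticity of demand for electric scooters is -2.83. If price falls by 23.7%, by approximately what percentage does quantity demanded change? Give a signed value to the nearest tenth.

%ΔQ ≈ E × %ΔP = (-2.83) × (-23.7%) ≈ 67.1%.

67.1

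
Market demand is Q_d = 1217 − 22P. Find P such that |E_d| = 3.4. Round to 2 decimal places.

42.75

Set −bP/(a − bP) = −3.4 ⇒ bP = 3.4(a − bP) ⇒ bP(1+3.4) = 3.4·a.
P = 3.4·1217/(22·4.4) ≈ 42.75.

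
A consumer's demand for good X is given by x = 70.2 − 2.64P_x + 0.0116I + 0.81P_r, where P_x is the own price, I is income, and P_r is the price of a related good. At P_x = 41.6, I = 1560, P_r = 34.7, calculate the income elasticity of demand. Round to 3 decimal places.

2.751

Substituting, x = 70.2 − 2.64(41.6) + 0.0116(1560) + 0.81(34.7) = 70.2 − 109.824 + 18.096 + 28.107 = 6.579.
∂x/∂I = +0.0116, so E_I = 0.0116·(1560/6.579) ≈ 2.751.
E_I > 1: normal good (luxury).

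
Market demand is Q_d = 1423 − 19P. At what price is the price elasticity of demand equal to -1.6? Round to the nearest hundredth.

Set −bP/(a − bP) = −1.6 ⇒ bP = 1.6(a − bP) ⇒ bP(1+1.6) = 1.6·a.
P = 1.6·1423/(19·2.6) ≈ 46.09.

46.09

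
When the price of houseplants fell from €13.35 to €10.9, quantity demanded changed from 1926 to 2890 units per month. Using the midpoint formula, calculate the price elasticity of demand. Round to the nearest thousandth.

-1.981

%ΔQ = (2890 − 1926)/[(1926 + 2890)/2] = 964/2408 ≈ 0.4003.
%ΔP = (10.9 − 13.35)/[(13.35 + 10.9)/2] = -2.45/12.125 ≈ -0.2021.
Arc elasticity E = %ΔQ/%ΔP ≈ 0.4003/-0.2021 ≈ -1.981.
|E| > 1: demand is elastic over this range.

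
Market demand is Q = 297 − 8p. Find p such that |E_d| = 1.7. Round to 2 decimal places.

Set −bp/(a − bp) = −1.7 ⇒ bp = 1.7(a − bp) ⇒ bp(1+1.7) = 1.7·a.
p = 1.7·297/(8·2.7) ≈ 23.38.

23.38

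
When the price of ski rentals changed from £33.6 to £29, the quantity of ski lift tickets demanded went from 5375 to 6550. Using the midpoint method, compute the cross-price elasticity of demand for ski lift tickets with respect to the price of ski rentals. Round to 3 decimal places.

-1.341

%ΔQ_x = (6550 − 5375)/[(5375+6550)/2] = 1175/5962.5 ≈ 0.1971.
%ΔP_y = (29 − 33.6)/[(33.6+29)/2] ≈ -0.1470.
E_xy = 0.1971/-0.1470 ≈ -1.341.
E_xy < 0, so ski lift tickets and ski rentals are complements.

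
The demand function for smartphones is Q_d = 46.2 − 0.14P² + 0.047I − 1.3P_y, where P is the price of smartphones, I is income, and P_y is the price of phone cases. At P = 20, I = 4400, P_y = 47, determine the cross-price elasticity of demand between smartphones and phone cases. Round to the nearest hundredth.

-0.45

Q_d = 46.2 − 0.14(20)² + 0.047(4400) − 1.3(47) = 46.2 − 56 + 206.8 − 61.1 = 135.9.
∂Q_d/∂P_y = −1.3, so E_xy = -1.3·(47/135.9) ≈ -0.45.
E_xy < 0: the goods are complements.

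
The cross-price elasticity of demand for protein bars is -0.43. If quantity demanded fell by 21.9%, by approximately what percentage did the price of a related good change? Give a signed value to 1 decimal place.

%ΔQ ≈ E × %ΔP_y ⇒ %ΔP_y = %ΔQ / E = (-21.9%)/(-0.43) ≈ 50.9%.

50.9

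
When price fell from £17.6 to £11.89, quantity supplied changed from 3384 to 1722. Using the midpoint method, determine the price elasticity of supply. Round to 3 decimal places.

1.681

%Δq = (1722 − 3384)/[(3384 + 1722)/2] = -1662/2553 ≈ -0.6510.
%ΔP = (11.89 − 17.6)/[(17.6 + 11.89)/2] = -5.71/14.745 ≈ -0.3872.
Arc elasticity E = %Δq/%ΔP ≈ -0.6510/-0.3872 ≈ 1.681.
|E| > 1: supply is elastic over this range.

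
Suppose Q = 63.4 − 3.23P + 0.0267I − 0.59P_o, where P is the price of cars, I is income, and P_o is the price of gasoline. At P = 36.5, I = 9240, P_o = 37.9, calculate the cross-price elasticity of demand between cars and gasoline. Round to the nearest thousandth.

-0.132

Substituting, Q = 63.4 − 3.23(36.5) + 0.0267(9240) − 0.59(37.9) = 63.4 − 117.895 + 246.708 − 22.361 = 169.852.
∂Q/∂P_o = −0.59, so E_xy = -0.59·(37.9/169.852) ≈ -0.132.
E_xy < 0: the goods are complements.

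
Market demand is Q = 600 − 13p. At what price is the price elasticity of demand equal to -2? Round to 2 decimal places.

30.77

Set −bp/(a − bp) = −2 ⇒ bp = 2(a − bp) ⇒ bp(1+2) = 2·a.
p = 2·600/(13·3) ≈ 30.77.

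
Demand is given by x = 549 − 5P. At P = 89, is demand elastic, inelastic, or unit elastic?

elastic

At P = 89, x = 104.
dx/dP = −5.
Point elasticity E = (dx/dP)·(P/x) = -5 × 89/104 ≈ -4.279.
|E| ≈ 4.279 > 1, so demand is elastic.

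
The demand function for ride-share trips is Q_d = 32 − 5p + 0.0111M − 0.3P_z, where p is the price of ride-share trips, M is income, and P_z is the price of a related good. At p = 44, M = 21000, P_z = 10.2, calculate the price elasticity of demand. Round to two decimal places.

-5.23

Q_d = 32 − 5(44) + 0.0111(21000) − 0.3(10.2) = 32 − 220 + 233.1 − 3.06 = 42.04.
∂Q_d/∂p = −5, so E_p = (−5)·(44/42.04) ≈ -5.23.
|E_p| > 1: demand is elastic.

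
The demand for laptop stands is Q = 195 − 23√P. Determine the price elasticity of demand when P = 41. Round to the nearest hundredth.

At P = 41, Q = 47.7281.
dQ/dP = −23/(2√P) = −23/(2·6.4031).
Point elasticity E = (dQ/dP)·(P/Q) = -1.796 × 41/47.7281 ≈ -1.54.
|E| > 1, so demand is elastic at this price.

-1.54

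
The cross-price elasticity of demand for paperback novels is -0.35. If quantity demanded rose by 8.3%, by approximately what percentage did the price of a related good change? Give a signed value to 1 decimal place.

%ΔQ ≈ E × %ΔP_y ⇒ %ΔP_y = %ΔQ / E = (8.3%)/(-0.35) ≈ -23.7%.

-23.7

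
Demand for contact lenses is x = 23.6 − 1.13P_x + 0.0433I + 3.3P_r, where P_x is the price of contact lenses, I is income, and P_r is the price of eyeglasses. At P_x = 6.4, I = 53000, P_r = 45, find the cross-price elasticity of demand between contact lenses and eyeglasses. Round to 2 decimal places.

0.06

At the given point, x = 23.6 − 1.13(6.4) + 0.0433(53000) + 3.3(45) = 23.6 − 7.232 + 2294.9 + 148.5 = 2459.768.
∂x/∂P_r = +3.3, so E_xy = 3.3·(45/2459.768) ≈ 0.06.
E_xy > 0: the goods are substitutes.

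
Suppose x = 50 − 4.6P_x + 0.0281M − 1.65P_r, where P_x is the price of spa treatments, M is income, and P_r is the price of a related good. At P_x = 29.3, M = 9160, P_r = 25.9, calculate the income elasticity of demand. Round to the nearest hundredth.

1.98

Substituting, x = 50 − 4.6(29.3) + 0.0281(9160) − 1.65(25.9) = 50 − 134.78 + 257.396 − 42.735 = 129.881.
∂x/∂M = +0.0281, so E_I = 0.0281·(9160/129.881) ≈ 1.98.
E_I > 1: normal good (luxury).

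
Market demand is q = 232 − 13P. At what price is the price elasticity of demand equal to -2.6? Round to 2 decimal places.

Set −bP/(a − bP) = −2.6 ⇒ bP = 2.6(a − bP) ⇒ bP(1+2.6) = 2.6·a.
P = 2.6·232/(13·3.6) ≈ 12.89.

12.89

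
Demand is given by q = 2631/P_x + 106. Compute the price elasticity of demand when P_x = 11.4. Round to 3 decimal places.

At P_x = 11.4, q = 336.7895.
dq/dP_x = −2631/P_x² = −20.2447.
Point elasticity E = (dq/dP_x)·(P_x/q) = -20.2447 × 11.4/336.7895 ≈ -0.685.
|E| < 1, so demand is inelastic at this price.

-0.685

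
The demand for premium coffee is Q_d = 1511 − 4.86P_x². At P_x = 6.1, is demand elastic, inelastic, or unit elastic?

inelastic

At P_x = 6.1, Q_d = 1330.1594.
dQ_d/dP_x = −2·4.86·P_x = −59.292.
Point elasticity E = (dQ_d/dP_x)·(P_x/Q_d) = -59.292 × 6.1/1330.1594 ≈ -0.272.
|E| ≈ 0.272 < 1, so demand is inelastic.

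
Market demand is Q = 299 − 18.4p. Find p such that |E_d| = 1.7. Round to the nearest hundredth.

10.23

Set −bp/(a − bp) = −1.7 ⇒ bp = 1.7(a − bp) ⇒ bp(1+1.7) = 1.7·a.
p = 1.7·299/(18.4·2.7) ≈ 10.23.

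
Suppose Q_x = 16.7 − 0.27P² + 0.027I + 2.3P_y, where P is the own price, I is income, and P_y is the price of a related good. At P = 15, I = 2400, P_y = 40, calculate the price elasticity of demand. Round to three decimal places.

Substituting, Q_x = 16.7 − 0.27(15)² + 0.027(2400) + 2.3(40) = 16.7 − 60.75 + 64.8 + 92 = 112.75.
∂Q_x/∂P = −2·0.27·P = -8.1, so E_p = -8.1·(15/112.75) ≈ -1.078.
|E_p| > 1: demand is elastic.

-1.078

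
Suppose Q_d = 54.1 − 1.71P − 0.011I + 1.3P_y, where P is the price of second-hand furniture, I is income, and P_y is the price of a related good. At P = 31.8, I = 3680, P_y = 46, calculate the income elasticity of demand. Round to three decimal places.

Substituting, Q_d = 54.1 − 1.71(31.8) − 0.011(3680) + 1.3(46) = 54.1 − 54.378 − 40.48 + 59.8 = 19.042.
∂Q_d/∂I = −0.011, so E_I = -0.011·(3680/19.042) ≈ -2.126.
E_I < 0: inferior good.

-2.126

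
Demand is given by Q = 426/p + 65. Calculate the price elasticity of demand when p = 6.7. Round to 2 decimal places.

-0.49

At p = 6.7, Q = 128.5821.
dQ/dp = −426/p² = −9.4899.
Point elasticity E = (dQ/dp)·(p/Q) = -9.4899 × 6.7/128.5821 ≈ -0.49.
|E| < 1, so demand is inelastic at this price.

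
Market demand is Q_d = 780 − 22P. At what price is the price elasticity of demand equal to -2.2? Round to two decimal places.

Set −bP/(a − bP) = −2.2 ⇒ bP = 2.2(a − bP) ⇒ bP(1+2.2) = 2.2·a.
P = 2.2·780/(22·3.2) ≈ 24.38.

24.38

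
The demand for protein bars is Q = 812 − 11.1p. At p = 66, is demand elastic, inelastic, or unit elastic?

At p = 66, Q = 79.4.
dQ/dp = −11.1.
Point elasticity E = (dQ/dp)·(p/Q) = -11.1 × 66/79.4 ≈ -9.227.
|E| ≈ 9.227 > 1, so demand is elastic.

elastic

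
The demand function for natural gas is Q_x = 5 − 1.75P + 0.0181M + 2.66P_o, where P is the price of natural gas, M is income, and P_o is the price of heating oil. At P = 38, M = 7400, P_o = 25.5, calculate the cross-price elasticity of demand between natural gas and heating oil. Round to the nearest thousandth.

Q_x = 5 − 1.75(38) + 0.0181(7400) + 2.66(25.5) = 5 − 66.5 + 133.94 + 67.83 = 140.27.
∂Q_x/∂P_o = +2.66, so E_xy = 2.66·(25.5/140.27) ≈ 0.484.
E_xy > 0: the goods are substitutes.

0.484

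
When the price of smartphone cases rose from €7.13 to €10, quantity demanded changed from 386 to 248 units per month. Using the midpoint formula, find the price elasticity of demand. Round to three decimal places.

%ΔQ = (248 − 386)/[(386 + 248)/2] = -138/317 ≈ -0.4353.
%Δp = (10 − 7.13)/[(7.13 + 10)/2] = 2.87/8.565 ≈ 0.3351.
Arc elasticity E = %ΔQ/%Δp ≈ -0.4353/0.3351 ≈ -1.299.
|E| > 1: demand is elastic over this range.

-1.299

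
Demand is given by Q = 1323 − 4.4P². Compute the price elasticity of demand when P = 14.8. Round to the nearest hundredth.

-5.37

At P = 14.8, Q = 359.224.
dQ/dP = −2·4.4·P = −130.24.
Point elasticity E = (dQ/dP)·(P/Q) = -130.24 × 14.8/359.224 ≈ -5.37.
|E| > 1, so demand is elastic at this price.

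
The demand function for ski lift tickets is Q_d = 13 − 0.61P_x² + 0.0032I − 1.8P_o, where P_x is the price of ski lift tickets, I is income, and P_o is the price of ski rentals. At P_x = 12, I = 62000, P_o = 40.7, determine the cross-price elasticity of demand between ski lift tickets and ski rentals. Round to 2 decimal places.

-1.46

Evaluating quantity at (P_x, I, P_o) gives Q_d = 13 − 0.61(12)² + 0.0032(62000) − 1.8(40.7) = 13 − 87.84 + 198.4 − 73.26 = 50.3.
∂Q_d/∂P_o = −1.8, so E_xy = -1.8·(40.7/50.3) ≈ -1.46.
E_xy < 0: the goods are complements.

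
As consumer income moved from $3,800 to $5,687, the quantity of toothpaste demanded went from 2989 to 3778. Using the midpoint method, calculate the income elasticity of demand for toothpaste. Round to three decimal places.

%ΔQ = (3778 − 2989)/[(2989+3778)/2] = 789/3383.5 ≈ 0.2332.
%ΔM = (5,687 − 3,800)/[(3,800+5,687)/2] = 1887/4743.5 ≈ 0.3978.
E_I = %ΔQ/%ΔM ≈ 0.586.
E_I ∈ (0,1): normal good (necessity).

0.586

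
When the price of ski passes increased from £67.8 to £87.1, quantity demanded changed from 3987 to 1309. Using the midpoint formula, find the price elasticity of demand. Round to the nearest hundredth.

%Δq = (1309 − 3987)/[(3987 + 1309)/2] = -2678/2648 ≈ -1.0113.
%ΔP = (87.1 − 67.8)/[(67.8 + 87.1)/2] = 19.3/77.45 ≈ 0.2492.
Arc elasticity E = %Δq/%ΔP ≈ -1.0113/0.2492 ≈ -4.06.
|E| > 1: demand is elastic over this range.

-4.06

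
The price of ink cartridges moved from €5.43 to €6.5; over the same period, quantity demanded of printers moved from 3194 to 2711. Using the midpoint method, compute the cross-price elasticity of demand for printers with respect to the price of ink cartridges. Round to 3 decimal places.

-0.912

%ΔQ_x = (2711 − 3194)/[(3194+2711)/2] = -483/2952.5 ≈ -0.1636.
%ΔP_y = (6.5 − 5.43)/[(5.43+6.5)/2] ≈ 0.1794.
E_xy = -0.1636/0.1794 ≈ -0.912.
E_xy < 0, so printers and ink cartridges are complements.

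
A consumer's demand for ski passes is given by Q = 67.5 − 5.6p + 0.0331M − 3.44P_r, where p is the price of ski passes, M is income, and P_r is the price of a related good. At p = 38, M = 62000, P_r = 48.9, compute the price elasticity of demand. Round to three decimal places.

Evaluating quantity at (p, M, P_r) gives Q = 67.5 − 5.6(38) + 0.0331(62000) − 3.44(48.9) = 67.5 − 212.8 + 2052.2 − 168.216 = 1738.684.
∂Q/∂p = −5.6, so E_p = (−5.6)·(38/1738.684) ≈ -0.122.
|E_p| < 1: demand is inelastic.

-0.122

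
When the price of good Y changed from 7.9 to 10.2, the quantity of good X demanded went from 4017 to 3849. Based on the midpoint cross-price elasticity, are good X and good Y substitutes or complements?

complements

%ΔQ_x = (3849 − 4017)/[(4017+3849)/2] = -168/3933 ≈ -0.0427.
%ΔP_y = (10.2 − 7.9)/[(7.9+10.2)/2] ≈ 0.2541.
E_xy = -0.0427/0.2541 ≈ -0.168.
E_xy < 0, so the goods are complements.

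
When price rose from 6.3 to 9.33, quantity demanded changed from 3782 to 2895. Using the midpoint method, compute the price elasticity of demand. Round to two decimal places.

-0.69

%ΔQ = (2895 − 3782)/[(3782 + 2895)/2] = -887/3338.5 ≈ -0.2657.
%Δp = (9.33 − 6.3)/[(6.3 + 9.33)/2] = 3.03/7.815 ≈ 0.3877.
Arc elasticity E = %ΔQ/%Δp ≈ -0.2657/0.3877 ≈ -0.69.
|E| < 1: demand is inelastic over this range.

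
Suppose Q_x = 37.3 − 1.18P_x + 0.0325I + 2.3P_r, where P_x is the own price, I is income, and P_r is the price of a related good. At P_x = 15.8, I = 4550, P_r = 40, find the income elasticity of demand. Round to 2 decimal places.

0.57

First evaluate Q_x: 37.3 − 1.18(15.8) + 0.0325(4550) + 2.3(40) = 37.3 − 18.644 + 147.875 + 92 = 258.531.
∂Q_x/∂I = +0.0325, so E_I = 0.0325·(4550/258.531) ≈ 0.57.
E_I ∈ (0,1): normal good (necessity).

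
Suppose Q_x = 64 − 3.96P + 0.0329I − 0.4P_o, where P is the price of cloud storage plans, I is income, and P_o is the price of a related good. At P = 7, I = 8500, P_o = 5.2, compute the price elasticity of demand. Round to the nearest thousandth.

-0.088

Q_x = 64 − 3.96(7) + 0.0329(8500) − 0.4(5.2) = 64 − 27.72 + 279.65 − 2.08 = 313.85.
∂Q_x/∂P = −3.96, so E_p = (−3.96)·(7/313.85) ≈ -0.088.
|E_p| < 1: demand is inelastic.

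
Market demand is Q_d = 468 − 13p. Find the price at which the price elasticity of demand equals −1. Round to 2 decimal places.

18.00

For linear demand Q_d = a − bp, E = −bp/(a − bp). |E| = 1 ⇒ bp = a − bp ⇒ p = a/(2b).
p = 468/(2·13) = 18.00.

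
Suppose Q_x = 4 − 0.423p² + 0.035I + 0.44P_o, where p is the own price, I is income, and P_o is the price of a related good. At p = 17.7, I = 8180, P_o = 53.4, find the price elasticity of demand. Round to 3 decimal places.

-1.462

Evaluating quantity at (p, I, P_o) gives Q_x = 4 − 0.423(17.7)² + 0.035(8180) + 0.44(53.4) = 4 − 132.5217 + 286.3 + 23.496 = 181.2743.
∂Q_x/∂p = −2·0.423·p = -14.9742, so E_p = -14.9742·(17.7/181.2743) ≈ -1.462.
|E_p| > 1: demand is elastic.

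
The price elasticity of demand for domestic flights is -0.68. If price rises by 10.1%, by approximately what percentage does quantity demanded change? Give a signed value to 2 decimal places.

-6.87

%ΔQ ≈ E × %ΔP = (-0.68) × (10.1%) ≈ -6.87%.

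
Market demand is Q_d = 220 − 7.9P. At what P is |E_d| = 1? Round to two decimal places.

13.92

For linear demand Q_d = a − bP, E = −bP/(a − bP). |E| = 1 ⇒ bP = a − bP ⇒ P = a/(2b).
P = 220/(2·7.9) ≈ 13.92.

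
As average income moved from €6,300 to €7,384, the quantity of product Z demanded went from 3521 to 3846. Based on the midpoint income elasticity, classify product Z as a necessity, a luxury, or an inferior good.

%ΔQ = (3846 − 3521)/[(3521+3846)/2] = 325/3683.5 ≈ 0.0882.
%ΔM = (7,384 − 6,300)/[(6,300+7,384)/2] = 1084/6842 ≈ 0.1584.
E_I = %ΔQ/%ΔM ≈ 0.557.
E_I ∈ (0,1): normal good (necessity).

necessity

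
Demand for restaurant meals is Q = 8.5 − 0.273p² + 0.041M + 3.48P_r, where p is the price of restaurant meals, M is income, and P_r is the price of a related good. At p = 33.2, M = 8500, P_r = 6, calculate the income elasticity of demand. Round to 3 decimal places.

Substituting, Q = 8.5 − 0.273(33.2)² + 0.041(8500) + 3.48(6) = 8.5 − 300.9115 + 348.5 + 20.88 = 76.9685.
∂Q/∂M = +0.041, so E_I = 0.041·(8500/76.9685) ≈ 4.528.
E_I > 1: normal good (luxury).

4.528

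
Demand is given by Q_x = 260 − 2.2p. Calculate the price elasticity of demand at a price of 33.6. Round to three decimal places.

At p = 33.6, Q_x = 186.08.
dQ_x/dp = −2.2.
Point elasticity E = (dQ_x/dp)·(p/Q_x) = -2.2 × 33.6/186.08 ≈ -0.397.
|E| < 1, so demand is inelastic at this price.

-0.397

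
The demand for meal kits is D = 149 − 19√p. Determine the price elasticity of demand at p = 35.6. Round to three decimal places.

At p = 35.6, D = 35.6351.
dD/dp = −19/(2√p) = −19/(2·5.9666).
Point elasticity E = (dD/dp)·(p/D) = -1.5922 × 35.6/35.6351 ≈ -1.591.
|E| > 1, so demand is elastic at this price.

-1.591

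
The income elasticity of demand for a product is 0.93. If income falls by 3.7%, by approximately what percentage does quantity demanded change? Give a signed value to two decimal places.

%ΔQ ≈ E × %ΔI = (0.93) × (-3.7%) ≈ -3.44%.

-3.44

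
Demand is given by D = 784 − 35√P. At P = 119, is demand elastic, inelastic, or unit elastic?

At P = 119, D = 402.1951.
dD/dP = −35/(2√P) = −35/(2·10.9087).
Point elasticity E = (dD/dP)·(P/D) = -1.6042 × 119/402.1951 ≈ -0.475.
|E| ≈ 0.475 < 1, so demand is inelastic.

inelastic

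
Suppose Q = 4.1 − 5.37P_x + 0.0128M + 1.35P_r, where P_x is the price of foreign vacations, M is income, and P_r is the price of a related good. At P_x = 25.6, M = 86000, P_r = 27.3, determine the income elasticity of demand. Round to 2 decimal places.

1.10

At the given point, Q = 4.1 − 5.37(25.6) + 0.0128(86000) + 1.35(27.3) = 4.1 − 137.472 + 1100.8 + 36.855 = 1004.283.
∂Q/∂M = +0.0128, so E_I = 0.0128·(86000/1004.283) ≈ 1.10.
E_I > 1: normal good (luxury).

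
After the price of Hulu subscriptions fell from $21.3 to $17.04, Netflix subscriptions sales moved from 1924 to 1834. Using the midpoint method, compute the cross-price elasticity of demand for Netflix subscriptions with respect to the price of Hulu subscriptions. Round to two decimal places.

%ΔQ_x = (1834 − 1924)/[(1924+1834)/2] = -90/1879 ≈ -0.0479.
%ΔP_y = (17.04 − 21.3)/[(21.3+17.04)/2] ≈ -0.2222.
E_xy = -0.0479/-0.2222 ≈ 0.22.
E_xy > 0, so Netflix subscriptions and Hulu subscriptions are substitutes.

0.22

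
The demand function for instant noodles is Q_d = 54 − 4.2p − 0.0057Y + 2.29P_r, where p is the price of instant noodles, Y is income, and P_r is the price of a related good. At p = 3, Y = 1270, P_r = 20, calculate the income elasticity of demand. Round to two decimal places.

Evaluating quantity at (p, Y, P_r) gives Q_d = 54 − 4.2(3) − 0.0057(1270) + 2.29(20) = 54 − 12.6 − 7.239 + 45.8 = 79.961.
∂Q_d/∂Y = −0.0057, so E_I = -0.0057·(1270/79.961) ≈ -0.09.
E_I < 0: inferior good.

-0.09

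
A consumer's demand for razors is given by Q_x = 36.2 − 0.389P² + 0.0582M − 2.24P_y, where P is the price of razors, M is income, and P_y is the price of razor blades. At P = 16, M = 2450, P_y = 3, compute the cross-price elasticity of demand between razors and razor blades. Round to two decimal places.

Evaluating quantity at (P, M, P_y) gives Q_x = 36.2 − 0.389(16)² + 0.0582(2450) − 2.24(3) = 36.2 − 99.584 + 142.59 − 6.72 = 72.486.
∂Q_x/∂P_y = −2.24, so E_xy = -2.24·(3/72.486) ≈ -0.09.
E_xy < 0: the goods are complements.

-0.09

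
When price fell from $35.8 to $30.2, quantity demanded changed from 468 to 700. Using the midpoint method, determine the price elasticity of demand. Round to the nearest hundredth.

-2.34

%ΔQ = (700 − 468)/[(468 + 700)/2] = 232/584 ≈ 0.3973.
%Δp = (30.2 − 35.8)/[(35.8 + 30.2)/2] = -5.6/33 ≈ -0.1697.
Arc elasticity E = %ΔQ/%Δp ≈ 0.3973/-0.1697 ≈ -2.34.
|E| > 1: demand is elastic over this range.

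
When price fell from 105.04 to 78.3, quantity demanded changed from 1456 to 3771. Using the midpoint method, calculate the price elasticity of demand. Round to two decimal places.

-3.04

%ΔQ = (3771 − 1456)/[(1456 + 3771)/2] = 2315/2613.5 ≈ 0.8858.
%Δp = (78.3 − 105.04)/[(105.04 + 78.3)/2] = -26.74/91.67 ≈ -0.2917.
Arc elasticity E = %ΔQ/%Δp ≈ 0.8858/-0.2917 ≈ -3.04.
|E| > 1: demand is elastic over this range.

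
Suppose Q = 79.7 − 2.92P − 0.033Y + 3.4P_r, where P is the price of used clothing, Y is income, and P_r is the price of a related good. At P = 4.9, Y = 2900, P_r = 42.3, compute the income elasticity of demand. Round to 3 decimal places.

Evaluating quantity at (P, Y, P_r) gives Q = 79.7 − 2.92(4.9) − 0.033(2900) + 3.4(42.3) = 79.7 − 14.308 − 95.7 + 143.82 = 113.512.
∂Q/∂Y = −0.033, so E_I = -0.033·(2900/113.512) ≈ -0.843.
E_I < 0: inferior good.

-0.843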